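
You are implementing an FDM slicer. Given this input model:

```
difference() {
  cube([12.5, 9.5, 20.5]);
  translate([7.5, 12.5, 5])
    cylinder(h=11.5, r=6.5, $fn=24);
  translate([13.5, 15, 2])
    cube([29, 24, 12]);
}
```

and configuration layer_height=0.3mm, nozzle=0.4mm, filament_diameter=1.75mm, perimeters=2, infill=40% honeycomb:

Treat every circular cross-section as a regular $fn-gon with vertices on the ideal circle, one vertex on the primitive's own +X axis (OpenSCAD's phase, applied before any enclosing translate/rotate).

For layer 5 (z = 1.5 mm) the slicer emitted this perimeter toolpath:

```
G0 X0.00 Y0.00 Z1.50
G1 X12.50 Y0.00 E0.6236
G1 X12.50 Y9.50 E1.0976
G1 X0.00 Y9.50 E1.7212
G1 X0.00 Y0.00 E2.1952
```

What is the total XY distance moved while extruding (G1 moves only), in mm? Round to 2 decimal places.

Sum the Euclidean lengths of each G1 segment: total = 44.00 mm.

44.00 mm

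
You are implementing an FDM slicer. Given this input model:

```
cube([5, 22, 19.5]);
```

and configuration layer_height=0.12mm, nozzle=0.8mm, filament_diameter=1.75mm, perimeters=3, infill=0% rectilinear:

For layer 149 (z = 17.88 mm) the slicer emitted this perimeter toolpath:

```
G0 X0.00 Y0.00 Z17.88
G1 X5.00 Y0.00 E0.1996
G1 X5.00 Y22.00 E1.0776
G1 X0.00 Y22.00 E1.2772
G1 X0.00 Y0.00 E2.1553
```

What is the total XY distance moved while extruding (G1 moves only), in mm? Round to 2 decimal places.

Sum the Euclidean lengths of each G1 segment: total = 54.00 mm.

54.00 mm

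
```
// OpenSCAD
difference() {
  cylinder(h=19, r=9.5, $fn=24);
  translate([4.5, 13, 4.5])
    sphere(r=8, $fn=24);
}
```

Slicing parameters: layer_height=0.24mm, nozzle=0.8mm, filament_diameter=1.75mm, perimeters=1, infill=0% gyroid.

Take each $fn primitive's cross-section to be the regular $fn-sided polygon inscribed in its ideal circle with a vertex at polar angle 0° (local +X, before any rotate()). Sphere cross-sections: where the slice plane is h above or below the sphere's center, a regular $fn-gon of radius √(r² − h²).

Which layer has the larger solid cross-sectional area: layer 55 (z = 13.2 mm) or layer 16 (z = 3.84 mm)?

Layer 55 (z = 13.2): the cylinder: section is a regular 24-gon, circumradius r=9.5 (area = (24/2)·9.500²·sin(360°/24) = 280.30 mm²); the sphere at (4.5, 13) is not intersected at this z (|z−center|=8.700 > r=8); Taking the first minus the rest: none of the subtracted shapes is present at this height, so the r=9.5 cylinder is unchanged — area = 280.30 mm². So its area = 280.30 mm². Layer 16 (z = 3.84): the cylinder: section is a regular 24-gon, circumradius r=9.5 (area = (24/2)·9.500²·sin(360°/24) = 280.30 mm²); the r=8 sphere at (4.5, 13) slices to a regular 24-gon of circumradius 7.973 (√(r²−h²) with h=0.66 from center) (area = (24/2)·7.973²·sin(360°/24) = 197.42 mm²); After the difference (first − rest): starting from the r=9.5 cylinder (280.30 mm²), the r=8 sphere at (4.5, 13) partially overlaps it — only the 26.03 mm² overlap (of its 197.42 mm²) is removed, clipping the outline — area = 254.27 mm². So its area = 254.27 mm². Layer 55 is larger (280.30 vs 254.27 mm²).

layer 55 (z = 13.2 mm)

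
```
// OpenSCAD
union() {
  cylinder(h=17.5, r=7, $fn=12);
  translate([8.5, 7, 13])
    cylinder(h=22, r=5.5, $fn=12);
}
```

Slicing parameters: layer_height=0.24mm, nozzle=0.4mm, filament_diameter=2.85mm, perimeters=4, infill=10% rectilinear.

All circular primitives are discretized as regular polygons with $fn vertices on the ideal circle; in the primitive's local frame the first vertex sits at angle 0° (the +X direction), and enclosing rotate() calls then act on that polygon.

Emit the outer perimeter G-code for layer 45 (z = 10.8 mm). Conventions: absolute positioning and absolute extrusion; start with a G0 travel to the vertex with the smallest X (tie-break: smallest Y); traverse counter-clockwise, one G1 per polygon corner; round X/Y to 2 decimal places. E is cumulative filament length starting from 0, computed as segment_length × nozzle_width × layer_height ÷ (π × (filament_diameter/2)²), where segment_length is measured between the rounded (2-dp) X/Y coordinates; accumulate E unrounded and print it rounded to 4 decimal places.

G0 X-7.00 Y0.00 Z10.80
G1 X-6.06 Y-3.50 E0.0545
G1 X-3.50 Y-6.06 E0.1090
G1 X0.00 Y-7.00 E0.1636
G1 X3.50 Y-6.06 E0.2181
G1 X6.06 Y-3.50 E0.2726
G1 X7.00 Y0.00 E0.3271
G1 X6.06 Y3.50 E0.3816
G1 X3.50 Y6.06 E0.4361
G1 X0.00 Y7.00 E0.4907
G1 X-3.50 Y6.06 E0.5452
G1 X-6.06 Y3.50 E0.5997
G1 X-7.00 Y0.00 E0.6542

At z = 10.8 mm: the r=7 cylinder contributes a regular 12-gon of circumradius 7; the cylinder at (8.5, 7) is absent (z outside [13, 35]); Merging all regions: only the r=7 cylinder is present, so the union is just that shape — 1 connected region. The outline is a single polygon with 12 vertices. Extrusion per mm of travel: 0.4 × 0.24 / (π × 1.425²) = 0.015048. Accumulating E over each segment gives final E = 0.6542.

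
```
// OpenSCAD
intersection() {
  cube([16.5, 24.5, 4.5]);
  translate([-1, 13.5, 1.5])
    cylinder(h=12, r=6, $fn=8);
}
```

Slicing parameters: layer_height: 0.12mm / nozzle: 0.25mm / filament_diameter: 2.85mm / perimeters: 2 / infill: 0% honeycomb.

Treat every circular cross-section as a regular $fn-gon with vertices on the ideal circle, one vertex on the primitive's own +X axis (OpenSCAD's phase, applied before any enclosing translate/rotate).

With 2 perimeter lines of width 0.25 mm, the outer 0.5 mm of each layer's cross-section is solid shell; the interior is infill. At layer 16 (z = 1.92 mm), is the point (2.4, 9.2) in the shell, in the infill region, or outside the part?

shell

At z = 1.92 mm: the cube is present — its section is the full 16.5×24.5 rectangle; the r=6 cylinder at (-1, 13.5) gives a regular 8-gon of circumradius 6 (constant along its height); Taking the intersection: the r=6 cylinder at (-1, 13.5) partially overlaps the 16.5×24.5 cube; clipping to the common part keeps 39.33 mm² — 1 connected region. Overall, the cross-section is a single solid region. The nearest boundary edge runs (3.24, 9.26)→(0.00, 7.91); distance from the point to it = 0.27 mm. The point is inside the cross-section, 0.27 mm from the nearest boundary — within the 0.5 mm shell band (2 × 0.25).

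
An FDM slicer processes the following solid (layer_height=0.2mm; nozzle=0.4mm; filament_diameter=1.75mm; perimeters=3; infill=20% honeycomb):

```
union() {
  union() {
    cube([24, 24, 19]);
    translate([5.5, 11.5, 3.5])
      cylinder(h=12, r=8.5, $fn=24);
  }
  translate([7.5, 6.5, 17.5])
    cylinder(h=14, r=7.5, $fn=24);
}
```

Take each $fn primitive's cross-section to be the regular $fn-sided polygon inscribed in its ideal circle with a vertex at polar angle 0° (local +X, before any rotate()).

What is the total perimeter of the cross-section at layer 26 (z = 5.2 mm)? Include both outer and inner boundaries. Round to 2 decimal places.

97.80 mm

At z = 5.2 mm: the cube (footprint 24×24) is included at this height (perimeter 96.00 mm); the r=8.5 cylinder at (5.5, 11.5) gives a regular 24-gon of circumradius 8.5 (constant along its height) (perimeter = 2·24·8.500·sin(180°/24) = 53.25 mm); Combining (union): the regions partially overlap (shared area 198.09 mm²), so the edge portions inside another operand are dropped and the merged outline is re-measured after clipping — boundary = 97.80 mm; the cylinder at (7.5, 6.5) is not intersected at this z (z outside [17.5, 31.5]); Merging all regions: only that combined region is present, so the union is just that shape — boundary = 97.80 mm. Overall, the cross-section is a single solid region. Total boundary length (outer) = 97.80 mm.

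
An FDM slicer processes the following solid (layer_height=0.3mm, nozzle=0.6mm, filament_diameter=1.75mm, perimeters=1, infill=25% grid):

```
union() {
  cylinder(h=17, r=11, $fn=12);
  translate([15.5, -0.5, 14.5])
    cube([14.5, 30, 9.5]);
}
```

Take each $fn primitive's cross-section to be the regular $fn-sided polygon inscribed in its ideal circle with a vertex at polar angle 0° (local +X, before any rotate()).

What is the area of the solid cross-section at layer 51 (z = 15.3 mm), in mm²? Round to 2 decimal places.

At z = 15.3 mm: the cylinder: section is a regular 12-gon, circumradius r=11 (area = (12/2)·11.000²·sin(360°/12) = 363.00 mm²); the cube at (15.5, -0.5) (footprint 14.5×30) is included at this height (area 435.00 mm²); Combining (union): the 2 present regions are separate (no shared area or edge), so areas and boundary lengths simply add and each stays a separate island — area = 798.00 mm². Overall, the cross-section has 2 separate islands. Net area = 798.00 mm².

798.00 mm²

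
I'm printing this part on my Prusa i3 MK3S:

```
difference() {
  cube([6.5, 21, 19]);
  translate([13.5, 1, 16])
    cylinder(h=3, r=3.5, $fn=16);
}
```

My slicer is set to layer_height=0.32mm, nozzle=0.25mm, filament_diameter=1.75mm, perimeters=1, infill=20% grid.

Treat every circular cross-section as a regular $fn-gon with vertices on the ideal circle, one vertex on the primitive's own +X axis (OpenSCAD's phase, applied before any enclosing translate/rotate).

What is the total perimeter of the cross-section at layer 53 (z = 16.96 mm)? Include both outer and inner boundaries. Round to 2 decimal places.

55.00 mm

At z = 16.96 mm: the 6.5×21 cube contributes its full rectangle (perimeter 55.00 mm); the r=3.5 cylinder at (13.5, 1) contributes a regular 16-gon of circumradius 3.5 (perimeter = 2·16·3.500·sin(180°/16) = 21.85 mm); After the difference (first − rest): starting from the 6.5×21 cube, the r=3.5 cylinder at (13.5, 1) misses the remaining region (no effect) — boundary = 55.00 mm. Overall, the cross-section is a single solid region. Total boundary length (outer) = 55.00 mm.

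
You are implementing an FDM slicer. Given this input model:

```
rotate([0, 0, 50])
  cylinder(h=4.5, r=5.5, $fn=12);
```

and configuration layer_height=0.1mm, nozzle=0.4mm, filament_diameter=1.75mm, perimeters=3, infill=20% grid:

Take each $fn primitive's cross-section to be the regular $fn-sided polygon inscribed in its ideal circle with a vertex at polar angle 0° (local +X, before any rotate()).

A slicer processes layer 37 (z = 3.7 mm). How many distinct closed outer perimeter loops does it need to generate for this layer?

1

At z = 3.7 mm: the r=5.5 cylinder contributes a regular 12-gon of circumradius 5.5; (whole slice rotated 50° about Z — lengths, areas and connectivity unchanged). The result has 1 disconnected region.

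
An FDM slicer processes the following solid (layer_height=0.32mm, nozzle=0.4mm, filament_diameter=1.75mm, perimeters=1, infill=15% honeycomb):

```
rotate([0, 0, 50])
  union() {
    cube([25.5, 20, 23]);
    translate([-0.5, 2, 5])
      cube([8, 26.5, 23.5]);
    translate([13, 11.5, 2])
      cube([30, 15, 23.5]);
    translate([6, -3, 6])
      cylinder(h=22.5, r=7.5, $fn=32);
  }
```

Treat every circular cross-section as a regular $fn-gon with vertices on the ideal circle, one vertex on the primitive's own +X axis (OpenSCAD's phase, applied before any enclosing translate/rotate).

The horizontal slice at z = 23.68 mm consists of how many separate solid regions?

2

At z = 23.68 mm: the cube is not intersected at this z (z outside [0, 23]); the cube at (-0.5, 2) is present — its section is the full 8×26.5 rectangle; the 30×15 cube at (13, 11.5) contributes its full rectangle; the r=7.5 cylinder at (6, -3) gives a regular 32-gon of circumradius 7.5 (constant along its height); Merging all regions: the regions partially overlap (shared area 13.17 mm²), so overlapping operands fuse into one piece — 2 connected regions; (whole slice rotated 50° about Z — lengths, areas and connectivity unchanged). The result has 2 disconnected regions.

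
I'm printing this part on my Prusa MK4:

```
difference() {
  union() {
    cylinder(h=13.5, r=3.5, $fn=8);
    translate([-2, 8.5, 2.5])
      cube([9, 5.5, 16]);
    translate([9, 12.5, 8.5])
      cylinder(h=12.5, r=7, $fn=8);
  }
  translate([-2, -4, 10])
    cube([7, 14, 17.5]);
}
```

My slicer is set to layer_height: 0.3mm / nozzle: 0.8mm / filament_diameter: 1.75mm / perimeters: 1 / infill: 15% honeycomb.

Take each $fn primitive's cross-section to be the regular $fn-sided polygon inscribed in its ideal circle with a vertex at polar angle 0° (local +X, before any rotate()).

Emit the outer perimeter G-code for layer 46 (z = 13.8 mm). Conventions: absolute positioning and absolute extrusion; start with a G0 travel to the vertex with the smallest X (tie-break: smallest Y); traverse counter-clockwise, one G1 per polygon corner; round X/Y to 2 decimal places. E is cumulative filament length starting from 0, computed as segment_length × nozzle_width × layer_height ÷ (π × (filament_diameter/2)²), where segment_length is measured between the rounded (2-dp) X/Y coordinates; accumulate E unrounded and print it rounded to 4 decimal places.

At z = 13.8 mm: the cylinder is absent (z outside [0, 13.5]); the cube at (-2, 8.5) is present — its section is the full 9×5.5 rectangle; the r=7 cylinder at (9, 12.5) gives a regular 8-gon of circumradius 7 (constant along its height); Combining (union): the regions partially overlap (shared area 23.72 mm²), so overlapping operands fuse into one piece — 1 connected region; the cube at (-2, -4) is present — its section is the full 7×14 rectangle; Subtracting the remaining from the first: starting from the result so far, the 7×14 cube at (-2, -4) partially overlaps it — only the 11.78 mm² overlap (of its 98.00 mm²) is removed, clipping the outline — 1 connected region. The outline is a single polygon with 11 vertices. Extrusion per mm of travel: 0.8 × 0.3 / (π × 0.875²) = 0.099780. Accumulating E over each segment gives final E = 5.3197.

G0 X-2.00 Y10.00 Z13.80
G1 X5.00 Y10.00 E0.6985
G1 X5.00 Y7.16 E0.9818
G1 X9.00 Y5.50 E1.4140
G1 X13.95 Y7.55 E1.9486
G1 X16.00 Y12.50 E2.4832
G1 X13.95 Y17.45 E3.0177
G1 X9.00 Y19.50 E3.5523
G1 X4.05 Y17.45 E4.0869
G1 X2.62 Y14.00 E4.4596
G1 X-2.00 Y14.00 E4.9206
G1 X-2.00 Y10.00 E5.3197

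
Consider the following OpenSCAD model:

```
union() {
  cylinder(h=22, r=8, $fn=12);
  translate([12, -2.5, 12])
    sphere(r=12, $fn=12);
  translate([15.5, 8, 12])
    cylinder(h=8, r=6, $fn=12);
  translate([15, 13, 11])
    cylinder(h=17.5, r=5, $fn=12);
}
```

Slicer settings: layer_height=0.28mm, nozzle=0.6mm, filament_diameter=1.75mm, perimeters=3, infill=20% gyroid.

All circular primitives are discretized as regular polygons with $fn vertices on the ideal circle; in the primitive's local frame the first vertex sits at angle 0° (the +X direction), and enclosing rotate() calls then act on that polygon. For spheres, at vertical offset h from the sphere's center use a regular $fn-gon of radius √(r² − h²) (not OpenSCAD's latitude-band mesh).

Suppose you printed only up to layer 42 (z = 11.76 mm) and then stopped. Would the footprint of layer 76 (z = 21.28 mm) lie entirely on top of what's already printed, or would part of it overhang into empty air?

entirely on top

Compare the two slices. At z = 11.76: the r=8 cylinder gives a regular 12-gon of circumradius 8 (constant along its height) (area = (12/2)·8.000²·sin(360°/12) = 192.00 mm²); the r=12 sphere at (12, -2.5) slices to a regular 12-gon of circumradius 11.998 (√(r²−h²) with h=0.24 from center) (area = (12/2)·11.998²·sin(360°/12) = 431.83 mm²); the cylinder at (15.5, 8) is absent (z outside [12, 20]); the r=5 cylinder at (15, 13) gives a regular 12-gon of circumradius 5 (constant along its height) (area = (12/2)·5.000²·sin(360°/12) = 75.00 mm²); Merging all regions: the regions partially overlap — summed areas 698.83 mm² minus the doubly-counted overlap 76.58 mm² gives 622.25 mm² — area = 622.25 mm². At z = 21.28: the cylinder: section is a regular 12-gon, circumradius r=8 (area = (12/2)·8.000²·sin(360°/12) = 192.00 mm²); the r=12 sphere at (12, -2.5) slices to a regular 12-gon of circumradius 7.608 (√(r²−h²) with h=9.28 from center) (area = (12/2)·7.608²·sin(360°/12) = 173.64 mm²); the cylinder at (15.5, 8) is not intersected at this z (z outside [12, 20]); the r=5 cylinder at (15, 13) contributes a regular 12-gon of circumradius 5 (area = (12/2)·5.000²·sin(360°/12) = 75.00 mm²); Merging all regions: the regions partially overlap — summed areas 440.64 mm² minus the doubly-counted overlap 18.30 mm² gives 422.35 mm² — area = 422.35 mm². Checking containment: the cross-section at z = 21.28 is a subset of the cross-section at z = 11.76.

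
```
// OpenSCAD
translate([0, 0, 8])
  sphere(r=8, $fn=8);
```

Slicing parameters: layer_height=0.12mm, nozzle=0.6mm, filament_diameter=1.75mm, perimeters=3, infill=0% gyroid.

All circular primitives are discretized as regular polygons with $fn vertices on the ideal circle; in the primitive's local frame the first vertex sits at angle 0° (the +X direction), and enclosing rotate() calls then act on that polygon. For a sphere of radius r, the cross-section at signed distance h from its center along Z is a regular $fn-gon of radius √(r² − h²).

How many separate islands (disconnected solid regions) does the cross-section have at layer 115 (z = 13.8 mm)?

1

At z = 13.8 mm: the r=8 sphere slices to a regular 8-gon of circumradius 5.510 (√(r²−h²) with h=5.8 from center). Overall, the cross-section is a single solid region. Island count = 1.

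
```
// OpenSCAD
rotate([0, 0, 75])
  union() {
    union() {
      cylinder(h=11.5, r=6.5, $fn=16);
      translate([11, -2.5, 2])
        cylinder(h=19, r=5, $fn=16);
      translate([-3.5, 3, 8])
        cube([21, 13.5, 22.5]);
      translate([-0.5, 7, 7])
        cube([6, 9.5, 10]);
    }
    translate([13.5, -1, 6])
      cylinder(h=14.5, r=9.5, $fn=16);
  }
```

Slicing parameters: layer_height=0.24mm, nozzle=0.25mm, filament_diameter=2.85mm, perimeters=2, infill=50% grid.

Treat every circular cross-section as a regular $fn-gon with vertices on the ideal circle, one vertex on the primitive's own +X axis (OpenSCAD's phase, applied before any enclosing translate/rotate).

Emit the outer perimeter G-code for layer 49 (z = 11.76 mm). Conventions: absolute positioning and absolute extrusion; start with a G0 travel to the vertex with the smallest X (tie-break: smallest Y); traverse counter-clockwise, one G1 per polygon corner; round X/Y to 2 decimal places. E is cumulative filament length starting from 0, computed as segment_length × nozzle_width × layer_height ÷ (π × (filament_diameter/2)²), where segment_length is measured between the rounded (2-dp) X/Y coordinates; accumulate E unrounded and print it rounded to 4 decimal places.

G0 X-16.84 Y0.89 Z11.76
G1 X-3.80 Y-2.60 E0.1270
G1 X-1.61 Y5.57 E0.2065
G1 X-1.32 Y5.24 E0.2106
G1 X2.00 Y3.60 E0.2455
G1 X5.70 Y3.36 E0.2803
G1 X9.21 Y4.55 E0.3152
G1 X12.00 Y7.00 E0.3501
G1 X13.64 Y10.32 E0.3850
G1 X13.88 Y14.02 E0.4198
G1 X12.69 Y17.53 E0.4547
G1 X10.24 Y20.32 E0.4896
G1 X6.92 Y21.96 E0.5244
G1 X3.22 Y22.20 E0.5593
G1 X-0.29 Y21.01 E0.5942
G1 X-2.75 Y18.85 E0.6250
G1 X-11.41 Y21.17 E0.7093
G1 X-16.84 Y0.89 E0.9067

At z = 11.76 mm: the cylinder does not reach this height (z outside [0, 11.5]); the cylinder at (11, -2.5): section is a regular 16-gon, circumradius r=5; the 21×13.5 cube at (-3.5, 3) contributes its full rectangle; the 6×9.5 cube at (-0.5, 7) contributes its full rectangle; Merging all regions: the regions partially overlap (shared area 57.00 mm²), so overlapping operands fuse into one piece — 2 connected regions; the r=9.5 cylinder at (13.5, -1) contributes a regular 16-gon of circumradius 9.5; Taking the union: the regions partially overlap (shared area 129.61 mm²), so overlapping operands fuse into one piece — 1 connected region; (rotated 75° about Z; rotation is an isometry so areas/perimeters/island counts are preserved). The outline is a single polygon with 17 vertices. Extrusion per mm of travel: 0.25 × 0.24 / (π × 1.425²) = 0.009405. Accumulating E over each segment gives final E = 0.9067.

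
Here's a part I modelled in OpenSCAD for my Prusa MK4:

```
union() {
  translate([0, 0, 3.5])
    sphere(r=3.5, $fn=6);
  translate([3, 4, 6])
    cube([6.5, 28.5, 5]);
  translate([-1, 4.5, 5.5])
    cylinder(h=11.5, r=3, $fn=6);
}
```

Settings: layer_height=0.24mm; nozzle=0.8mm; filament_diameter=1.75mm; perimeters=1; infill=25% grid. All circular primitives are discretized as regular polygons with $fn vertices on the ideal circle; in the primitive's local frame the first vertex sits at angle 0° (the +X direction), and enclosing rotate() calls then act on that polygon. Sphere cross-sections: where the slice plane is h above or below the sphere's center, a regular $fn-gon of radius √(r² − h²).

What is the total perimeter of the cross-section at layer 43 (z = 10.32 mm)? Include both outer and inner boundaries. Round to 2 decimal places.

88.00 mm

At z = 10.32 mm: the sphere does not reach this height (|z−center|=6.820 > r=3.5); the cube at (3, 4) (footprint 6.5×28.5) is included at this height (perimeter 70.00 mm); the r=3 cylinder at (-1, 4.5) contributes a regular 6-gon of circumradius 3 (perimeter = 2·6·3.000·sin(180°/6) = 18.00 mm); Taking the union: the 2 present regions are separate (no shared area or edge), so areas and boundary lengths simply add and each stays a separate island — boundary = 88.00 mm. Overall, the cross-section has 2 separate islands. Total boundary length (outer) = 88.00 mm.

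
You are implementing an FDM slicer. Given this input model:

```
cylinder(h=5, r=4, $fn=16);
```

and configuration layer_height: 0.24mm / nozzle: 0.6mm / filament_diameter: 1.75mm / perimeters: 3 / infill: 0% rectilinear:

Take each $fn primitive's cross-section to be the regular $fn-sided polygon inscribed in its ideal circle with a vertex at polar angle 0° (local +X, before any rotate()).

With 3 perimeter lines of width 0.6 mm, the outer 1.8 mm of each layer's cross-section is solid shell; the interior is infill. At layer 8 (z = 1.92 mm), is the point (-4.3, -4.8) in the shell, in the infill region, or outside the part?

At z = 1.92 mm: the r=4 cylinder contributes a regular 16-gon of circumradius 4. Overall, the cross-section is a single solid region. The nearest boundary edge runs (-3.70, -1.53)→(-2.83, -2.83); distance from the point to it = 2.46 mm. The point is not inside any of the regions above, so it lies outside the cross-section (2.46 mm from the nearest boundary).

outside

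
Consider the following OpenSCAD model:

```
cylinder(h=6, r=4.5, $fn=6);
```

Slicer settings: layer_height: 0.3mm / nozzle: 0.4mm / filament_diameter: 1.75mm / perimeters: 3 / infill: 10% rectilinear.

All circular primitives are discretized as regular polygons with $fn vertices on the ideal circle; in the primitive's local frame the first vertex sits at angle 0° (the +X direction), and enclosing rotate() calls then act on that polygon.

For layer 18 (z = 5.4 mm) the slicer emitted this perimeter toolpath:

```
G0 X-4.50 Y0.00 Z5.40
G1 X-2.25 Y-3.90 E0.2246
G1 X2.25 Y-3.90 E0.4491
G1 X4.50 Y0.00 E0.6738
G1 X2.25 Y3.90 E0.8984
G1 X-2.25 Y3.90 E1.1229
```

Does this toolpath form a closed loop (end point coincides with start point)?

no

Start point (G0): (-4.50, 0.00). End point (last G1): the path does not return to the start — open.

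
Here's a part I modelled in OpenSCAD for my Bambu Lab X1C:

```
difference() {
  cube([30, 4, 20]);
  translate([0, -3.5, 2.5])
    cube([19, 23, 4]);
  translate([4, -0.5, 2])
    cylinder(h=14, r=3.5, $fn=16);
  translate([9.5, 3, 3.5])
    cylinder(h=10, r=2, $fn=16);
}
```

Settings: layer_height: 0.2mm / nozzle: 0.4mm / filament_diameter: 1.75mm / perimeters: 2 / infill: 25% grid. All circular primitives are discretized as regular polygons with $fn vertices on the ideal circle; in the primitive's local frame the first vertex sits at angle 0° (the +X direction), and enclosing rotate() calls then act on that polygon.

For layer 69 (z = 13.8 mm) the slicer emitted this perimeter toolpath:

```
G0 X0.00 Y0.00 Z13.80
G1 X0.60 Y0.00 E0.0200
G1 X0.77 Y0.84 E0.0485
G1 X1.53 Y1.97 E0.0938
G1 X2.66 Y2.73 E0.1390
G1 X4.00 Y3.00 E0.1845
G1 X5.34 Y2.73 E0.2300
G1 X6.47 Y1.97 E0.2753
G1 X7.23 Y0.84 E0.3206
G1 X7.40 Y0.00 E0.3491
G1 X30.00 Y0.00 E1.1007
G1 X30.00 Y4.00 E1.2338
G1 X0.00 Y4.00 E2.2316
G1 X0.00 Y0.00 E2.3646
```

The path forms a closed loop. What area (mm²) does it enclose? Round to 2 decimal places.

104.73 mm²

Apply the shoelace formula to the sequence of (X, Y) vertices; enclosed area = 104.73 mm².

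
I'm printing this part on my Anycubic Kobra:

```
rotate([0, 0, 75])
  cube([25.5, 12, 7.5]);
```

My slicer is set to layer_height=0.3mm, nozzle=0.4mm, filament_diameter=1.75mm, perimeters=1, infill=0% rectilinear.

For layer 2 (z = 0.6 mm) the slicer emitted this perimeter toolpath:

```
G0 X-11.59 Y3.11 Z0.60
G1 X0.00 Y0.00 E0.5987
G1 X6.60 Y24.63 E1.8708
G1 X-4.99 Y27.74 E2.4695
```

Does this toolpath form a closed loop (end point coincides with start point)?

no

Start point (G0): (-11.59, 3.11). End point (last G1): the path does not return to the start — open.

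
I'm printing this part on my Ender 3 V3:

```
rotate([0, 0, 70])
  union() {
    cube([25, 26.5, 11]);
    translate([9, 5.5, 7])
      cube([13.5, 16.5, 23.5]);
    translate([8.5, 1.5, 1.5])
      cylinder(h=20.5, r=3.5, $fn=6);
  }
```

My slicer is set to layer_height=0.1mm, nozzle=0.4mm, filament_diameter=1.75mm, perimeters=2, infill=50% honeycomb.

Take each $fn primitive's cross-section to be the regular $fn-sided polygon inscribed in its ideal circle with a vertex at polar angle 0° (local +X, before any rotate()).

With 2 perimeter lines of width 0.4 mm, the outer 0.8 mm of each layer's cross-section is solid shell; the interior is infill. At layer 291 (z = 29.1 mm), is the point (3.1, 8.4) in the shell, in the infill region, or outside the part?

outside

At z = 29.1 mm: the cube is absent (z outside [0, 11]); the 13.5×16.5 cube at (9, 5.5) contributes its full rectangle; the cylinder at (8.5, 1.5) does not reach this height (z outside [1.5, 22]); Merging all regions: only the 13.5×16.5 cube at (9, 5.5) is present, so the union is just that shape — 1 connected region; (rotated 70° about Z; rotation is an isometry so areas/perimeters/island counts are preserved). Overall, the cross-section is a single solid region. Undo the 70° rotation: the query point maps to (8.954, -0.040) in the un-rotated model frame. The nearest boundary edge runs (9.00, 5.50)→(22.50, 5.50); distance from the point to it = 5.54 mm. The point is not inside any of the regions above, so it lies outside the cross-section (5.54 mm from the nearest boundary).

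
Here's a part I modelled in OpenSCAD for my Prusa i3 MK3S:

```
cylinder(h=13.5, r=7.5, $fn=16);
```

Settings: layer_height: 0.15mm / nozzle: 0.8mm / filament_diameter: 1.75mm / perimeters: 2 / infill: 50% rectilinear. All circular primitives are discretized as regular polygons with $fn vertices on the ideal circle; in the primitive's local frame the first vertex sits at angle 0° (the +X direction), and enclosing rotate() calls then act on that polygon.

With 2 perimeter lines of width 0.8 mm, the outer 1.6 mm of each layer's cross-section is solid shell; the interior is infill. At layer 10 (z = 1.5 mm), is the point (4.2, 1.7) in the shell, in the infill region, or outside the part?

infill

At z = 1.5 mm: the r=7.5 cylinder contributes a regular 16-gon of circumradius 7.5. Overall, the cross-section is a single solid region. The nearest boundary edge runs (7.50, 0.00)→(6.93, 2.87); distance from the point to it = 2.90 mm. The point is inside the cross-section and 2.90 mm from the nearest boundary — more than the 1.6 mm shell width (2 × 0.8), so it's in the infill interior.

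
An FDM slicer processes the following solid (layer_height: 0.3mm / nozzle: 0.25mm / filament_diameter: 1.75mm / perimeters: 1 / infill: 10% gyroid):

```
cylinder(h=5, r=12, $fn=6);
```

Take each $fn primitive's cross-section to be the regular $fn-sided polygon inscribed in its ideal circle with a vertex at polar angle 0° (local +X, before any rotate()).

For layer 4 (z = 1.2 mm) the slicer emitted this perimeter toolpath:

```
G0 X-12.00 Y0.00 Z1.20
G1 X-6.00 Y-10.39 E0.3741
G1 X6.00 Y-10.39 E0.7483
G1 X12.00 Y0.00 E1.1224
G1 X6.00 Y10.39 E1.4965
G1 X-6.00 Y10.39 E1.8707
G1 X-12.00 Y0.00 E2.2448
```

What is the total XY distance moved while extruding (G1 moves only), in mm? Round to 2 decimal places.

Sum the Euclidean lengths of each G1 segment: total = 71.99 mm.

71.99 mm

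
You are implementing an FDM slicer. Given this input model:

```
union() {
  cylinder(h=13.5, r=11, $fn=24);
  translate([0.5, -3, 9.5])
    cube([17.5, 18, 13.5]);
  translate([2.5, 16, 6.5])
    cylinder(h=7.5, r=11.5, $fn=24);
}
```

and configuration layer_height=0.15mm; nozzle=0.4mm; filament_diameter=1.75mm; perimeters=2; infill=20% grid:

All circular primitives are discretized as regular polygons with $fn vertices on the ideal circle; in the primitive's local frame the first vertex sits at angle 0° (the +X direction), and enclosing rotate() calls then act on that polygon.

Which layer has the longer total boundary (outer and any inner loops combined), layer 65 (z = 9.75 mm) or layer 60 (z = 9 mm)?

layer 65 (z = 9.75 mm)

Layer 65 (z = 9.75): the r=11 cylinder gives a regular 24-gon of circumradius 11 (constant along its height) (perimeter = 2·24·11.000·sin(180°/24) = 68.92 mm); the cube at (0.5, -3) (footprint 17.5×18) is included at this height (perimeter 71.00 mm); the cylinder at (2.5, 16): section is a regular 24-gon, circumradius r=11.5 (perimeter = 2·24·11.500·sin(180°/24) = 72.05 mm); Combining (union): the regions partially overlap (shared area 259.75 mm²), so the edge portions inside another operand are dropped and the merged outline is re-measured after clipping — boundary = 116.17 mm. So its perimeter = 116.17 mm. Layer 60 (z = 9): the r=11 cylinder gives a regular 24-gon of circumradius 11 (constant along its height) (perimeter = 2·24·11.000·sin(180°/24) = 68.92 mm); the cube at (0.5, -3) is absent (z outside [9.5, 23]); the r=11.5 cylinder at (2.5, 16) gives a regular 24-gon of circumradius 11.5 (constant along its height) (perimeter = 2·24·11.500·sin(180°/24) = 72.05 mm); Merging all regions: the regions partially overlap (shared area 65.56 mm²), so the edge portions inside another operand are dropped and the merged outline is re-measured after clipping — boundary = 106.90 mm. So its perimeter = 106.90 mm. Layer 65 is larger (116.17 vs 106.90 mm).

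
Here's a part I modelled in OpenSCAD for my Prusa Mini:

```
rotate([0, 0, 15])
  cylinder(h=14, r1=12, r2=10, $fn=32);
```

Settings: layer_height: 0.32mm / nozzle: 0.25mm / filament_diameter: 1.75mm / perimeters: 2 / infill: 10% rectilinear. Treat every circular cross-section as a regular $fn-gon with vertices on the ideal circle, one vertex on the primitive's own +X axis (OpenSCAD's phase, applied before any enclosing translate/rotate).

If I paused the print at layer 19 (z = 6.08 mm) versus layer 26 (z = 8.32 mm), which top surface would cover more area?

Layer 19 (z = 6.08): the cone (r1=12→r2=10) has section circumradius 11.131 here — a regular 32-gon (area = (32/2)·11.131²·sin(360°/32) = 386.77 mm²); (whole slice rotated 15° about Z — lengths, areas and connectivity unchanged). So its area = 386.77 mm². Layer 26 (z = 8.32): the cone contributes a regular 32-gon of circumradius 10.811 (interpolated between r1=12 and r2=10 at t=0.594) (area = (32/2)·10.811²·sin(360°/32) = 364.86 mm²); (rotated 15° about Z; rotation is an isometry so areas/perimeters/island counts are preserved). So its area = 364.86 mm². Layer 19 is larger (386.77 vs 364.86 mm²).

layer 19 (z = 6.08 mm)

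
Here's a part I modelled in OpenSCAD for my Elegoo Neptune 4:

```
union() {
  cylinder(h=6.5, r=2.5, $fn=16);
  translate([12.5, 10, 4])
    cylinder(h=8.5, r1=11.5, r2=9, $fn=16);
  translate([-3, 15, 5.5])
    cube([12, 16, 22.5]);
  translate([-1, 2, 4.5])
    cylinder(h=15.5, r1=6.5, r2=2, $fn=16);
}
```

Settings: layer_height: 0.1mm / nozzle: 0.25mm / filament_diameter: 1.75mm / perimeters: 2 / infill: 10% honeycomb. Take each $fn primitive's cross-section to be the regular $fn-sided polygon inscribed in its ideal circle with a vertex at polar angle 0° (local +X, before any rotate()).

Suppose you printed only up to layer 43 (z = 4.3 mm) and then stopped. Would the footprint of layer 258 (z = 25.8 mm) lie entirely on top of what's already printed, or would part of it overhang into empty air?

part overhangs

Compare the two slices. At z = 4.3: the r=2.5 cylinder contributes a regular 16-gon of circumradius 2.5 (area = (16/2)·2.500²·sin(360°/16) = 19.13 mm²); the cone at (12.5, 10) contributes a regular 16-gon of circumradius 11.412 (interpolated between r1=11.5 and r2=9 at t=0.035) (area = (16/2)·11.412²·sin(360°/16) = 398.69 mm²); the cube at (-3, 15) does not reach this height (z outside [5.5, 28]); the cone at (-1, 2) does not reach this height (z outside [4.5, 20]); Combining (union): the 2 present regions are separate (no shared area or edge), so areas and boundary lengths simply add and each stays a separate island — area = 417.82 mm². At z = 25.8: the cylinder is not intersected at this z (z outside [0, 6.5]); the cone at (12.5, 10) is not intersected at this z (z outside [4, 12.5]); the cube at (-3, 15) (footprint 12×16) is included at this height (area 192.00 mm²); the cone at (-1, 2) does not reach this height (z outside [4.5, 20]); Merging all regions: only the 12×16 cube at (-3, 15) is present, so the union is just that shape — area = 192.00 mm². Checking containment: at z = 25.8 the cross-section extends beyond the z = 4.3 cross-section by about 168.03 mm².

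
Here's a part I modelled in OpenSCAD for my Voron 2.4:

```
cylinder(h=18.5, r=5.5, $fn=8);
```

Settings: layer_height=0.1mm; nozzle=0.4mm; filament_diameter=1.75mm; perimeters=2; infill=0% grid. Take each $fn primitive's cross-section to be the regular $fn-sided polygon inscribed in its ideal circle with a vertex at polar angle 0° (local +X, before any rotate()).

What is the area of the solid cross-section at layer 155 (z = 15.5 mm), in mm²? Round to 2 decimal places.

85.56 mm²

At z = 15.5 mm: the r=5.5 cylinder gives a regular 8-gon of circumradius 5.5 (constant along its height) (area = (8/2)·5.500²·sin(360°/8) = 85.56 mm²). Overall, the cross-section is a single solid region. Net area = 85.56 mm².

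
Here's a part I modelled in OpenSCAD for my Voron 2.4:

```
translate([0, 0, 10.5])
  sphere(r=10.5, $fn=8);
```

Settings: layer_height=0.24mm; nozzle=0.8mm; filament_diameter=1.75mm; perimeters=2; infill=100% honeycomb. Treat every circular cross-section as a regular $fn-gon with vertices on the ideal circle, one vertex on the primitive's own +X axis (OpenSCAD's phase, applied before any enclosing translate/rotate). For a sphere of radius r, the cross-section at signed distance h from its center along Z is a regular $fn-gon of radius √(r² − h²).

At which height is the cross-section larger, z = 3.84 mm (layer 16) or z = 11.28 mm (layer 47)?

Layer 16 (z = 3.84): the r=10.5 sphere slices to a regular 8-gon of circumradius 8.118 (√(r²−h²) with h=6.66 from center) (area = (8/2)·8.118²·sin(360°/8) = 186.38 mm²). So its area = 186.38 mm². Layer 47 (z = 11.28): the r=10.5 sphere slices to a regular 8-gon of circumradius 10.471 (√(r²−h²) with h=0.78 from center) (area = (8/2)·10.471²·sin(360°/8) = 310.11 mm²). So its area = 310.11 mm². Layer 47 is larger (310.11 vs 186.38 mm²).

layer 47 (z = 11.28 mm)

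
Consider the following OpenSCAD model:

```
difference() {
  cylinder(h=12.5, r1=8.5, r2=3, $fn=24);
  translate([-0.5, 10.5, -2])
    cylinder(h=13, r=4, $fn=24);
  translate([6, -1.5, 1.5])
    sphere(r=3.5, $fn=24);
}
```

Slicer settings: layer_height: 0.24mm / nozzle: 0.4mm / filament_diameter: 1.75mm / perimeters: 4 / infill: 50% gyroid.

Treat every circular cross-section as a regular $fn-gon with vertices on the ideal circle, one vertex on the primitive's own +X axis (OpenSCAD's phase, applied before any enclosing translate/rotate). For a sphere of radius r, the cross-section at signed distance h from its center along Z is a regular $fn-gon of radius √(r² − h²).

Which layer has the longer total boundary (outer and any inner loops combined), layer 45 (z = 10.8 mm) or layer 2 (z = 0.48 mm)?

Layer 45 (z = 10.8): the cone (r1=8.5→r2=3) has section circumradius 3.748 here — a regular 24-gon (perimeter = 2·24·3.748·sin(180°/24) = 23.48 mm); the r=4 cylinder at (-0.5, 10.5) gives a regular 24-gon of circumradius 4 (constant along its height) (perimeter = 2·24·4.000·sin(180°/24) = 25.06 mm); the sphere at (6, -1.5) is absent (|z−center|=9.300 > r=3.5); Subtracting the remaining from the first: starting from the cone, the r=4 cylinder at (-0.5, 10.5) misses the remaining region (no effect) — boundary = 23.48 mm. So its perimeter = 23.48 mm. Layer 2 (z = 0.48): the cone contributes a regular 24-gon of circumradius 8.289 (interpolated between r1=8.5 and r2=3 at t=0.038) (perimeter = 2·24·8.289·sin(180°/24) = 51.93 mm); the cylinder at (-0.5, 10.5): section is a regular 24-gon, circumradius r=4 (perimeter = 2·24·4.000·sin(180°/24) = 25.06 mm); the r=3.5 sphere at (6, -1.5) slices to a regular 24-gon of circumradius 3.348 (√(r²−h²) with h=1.02 from center) (perimeter = 2·24·3.348·sin(180°/24) = 20.98 mm); Taking the first minus the rest: starting from the cone, the r=4 cylinder at (-0.5, 10.5) partially overlaps it — only the 6.66 mm² overlap (of its 49.69 mm²) is removed, clipping the outline; the r=3.5 sphere at (6, -1.5) partially overlaps it — only the 29.28 mm² overlap (of its 34.82 mm²) is removed, clipping the outline — boundary = 59.87 mm. So its perimeter = 59.87 mm. Layer 2 is larger (59.87 vs 23.48 mm).

layer 2 (z = 0.48 mm)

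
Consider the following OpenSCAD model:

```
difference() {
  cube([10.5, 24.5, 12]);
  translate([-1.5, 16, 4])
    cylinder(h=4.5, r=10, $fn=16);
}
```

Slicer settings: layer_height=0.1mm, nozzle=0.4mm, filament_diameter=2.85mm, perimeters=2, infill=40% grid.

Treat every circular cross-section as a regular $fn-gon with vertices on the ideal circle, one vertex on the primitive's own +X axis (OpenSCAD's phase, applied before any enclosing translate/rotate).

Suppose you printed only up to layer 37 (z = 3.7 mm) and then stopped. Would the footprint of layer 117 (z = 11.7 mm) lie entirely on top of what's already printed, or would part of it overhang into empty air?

entirely on top

Compare the two slices. At z = 3.7: the cube is present — its section is the full 10.5×24.5 rectangle (area 257.25 mm²); the cylinder at (-1.5, 16) is absent (z outside [4, 8.5]); After the difference (first − rest): none of the subtracted shapes is present at this height, so the 10.5×24.5 cube is unchanged — area = 257.25 mm². At z = 11.7: the 10.5×24.5 cube contributes its full rectangle (area 257.25 mm²); the cylinder at (-1.5, 16) does not reach this height (z outside [4, 8.5]); Subtracting the remaining from the first: none of the subtracted shapes is present at this height, so the 10.5×24.5 cube is unchanged — area = 257.25 mm². Checking containment: the cross-section at z = 11.7 is a subset of the cross-section at z = 3.7.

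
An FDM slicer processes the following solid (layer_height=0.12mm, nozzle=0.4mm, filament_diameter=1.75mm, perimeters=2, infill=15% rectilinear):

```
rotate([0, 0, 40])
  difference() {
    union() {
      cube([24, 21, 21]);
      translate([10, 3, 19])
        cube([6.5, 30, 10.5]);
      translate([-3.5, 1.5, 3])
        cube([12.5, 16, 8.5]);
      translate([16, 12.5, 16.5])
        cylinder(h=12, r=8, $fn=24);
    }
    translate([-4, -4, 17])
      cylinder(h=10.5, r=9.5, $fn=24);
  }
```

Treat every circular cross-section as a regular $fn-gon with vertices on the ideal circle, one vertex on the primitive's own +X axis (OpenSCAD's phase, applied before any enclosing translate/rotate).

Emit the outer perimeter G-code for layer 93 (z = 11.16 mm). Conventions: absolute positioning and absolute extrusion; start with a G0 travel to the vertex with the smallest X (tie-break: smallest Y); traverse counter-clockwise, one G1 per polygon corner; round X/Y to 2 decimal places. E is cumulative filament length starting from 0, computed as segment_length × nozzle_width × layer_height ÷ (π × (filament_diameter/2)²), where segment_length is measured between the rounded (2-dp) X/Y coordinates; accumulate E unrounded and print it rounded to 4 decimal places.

At z = 11.16 mm: the 24×21 cube contributes its full rectangle; the cube at (10, 3) does not reach this height (z outside [19, 29.5]); the 12.5×16 cube at (-3.5, 1.5) contributes its full rectangle; the cylinder at (16, 12.5) is not intersected at this z (z outside [16.5, 28.5]); Taking the union: the regions partially overlap (shared area 144.00 mm²), so overlapping operands fuse into one piece — 1 connected region; the cylinder at (-4, -4) does not reach this height (z outside [17, 27.5]); Taking the first minus the rest: none of the subtracted shapes is present at this height, so the result so far is unchanged — 1 connected region; (whole slice rotated 40° about Z — lengths, areas and connectivity unchanged). The outline is a single polygon with 8 vertices. Extrusion per mm of travel: 0.4 × 0.12 / (π × 0.875²) = 0.019956. Accumulating E over each segment gives final E = 1.9358.

G0 X-13.93 Y11.16 Z11.16
G1 X-3.65 Y-1.10 E0.3193
G1 X-0.96 Y1.15 E0.3893
G1 X0.00 Y0.00 E0.4192
G1 X18.39 Y15.43 E0.8982
G1 X4.89 Y31.51 E1.3172
G1 X-13.50 Y16.09 E1.7962
G1 X-11.25 Y13.41 E1.8660
G1 X-13.93 Y11.16 E1.9358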